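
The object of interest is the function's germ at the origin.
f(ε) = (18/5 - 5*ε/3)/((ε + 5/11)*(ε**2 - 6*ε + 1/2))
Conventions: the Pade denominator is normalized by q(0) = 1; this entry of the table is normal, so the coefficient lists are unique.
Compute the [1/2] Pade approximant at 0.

The Pade approximant has numerator coefficients [396/25, -154114774/31408275]; denominator coefficients [1, -20199313/2093885, -54085742/2093885].

Taylor coefficients needed (expand at 0): a_0 = 396/25, a_1 = 55462/375, a_2 = 3442318/1875, a_3 = 201852002/9375.
Write the denominator as Q(ε) = 1 + q1*ε + q2*ε^2. Requiring Q*f - P = O(ε^4) with deg P <= 1 kills the coefficients of ε^2..ε^3 in Q*f:
  ε^2: a_2 + q1*a_1 + q2*a_0 = 0, i.e. 3442318/1875 + (55462/375)*q1 + (396/25)*q2 = 0.
  ε^3: a_3 + q1*a_2 + q2*a_1 = 0, i.e. 201852002/9375 + (3442318/1875)*q1 + (55462/375)*q2 = 0.
Solving this linear system: q1 = -20199313/2093885, q2 = -54085742/2093885.
The numerator is Q*f truncated at degree 1: P0 = a_0 = 396/25; P1 = a_1 + q1*a_0 = -154114774/31408275.


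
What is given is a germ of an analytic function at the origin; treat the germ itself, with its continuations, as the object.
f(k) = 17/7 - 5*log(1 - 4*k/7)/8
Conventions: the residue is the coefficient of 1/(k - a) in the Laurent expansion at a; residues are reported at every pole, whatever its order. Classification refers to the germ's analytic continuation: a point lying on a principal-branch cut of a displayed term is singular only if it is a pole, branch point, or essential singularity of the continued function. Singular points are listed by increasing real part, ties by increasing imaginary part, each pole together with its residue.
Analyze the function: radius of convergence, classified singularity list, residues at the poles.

Branch term (-5/8)*log(1 - k/(7/4)): its argument vanishes at k = 7/4, a logarithmic branch point, modulus 7/4.
The radius of convergence is the smallest modulus among the singular points: 7/4.

Radius of convergence at 0: 7/4.
At 7/4: a logarithmic branch point.


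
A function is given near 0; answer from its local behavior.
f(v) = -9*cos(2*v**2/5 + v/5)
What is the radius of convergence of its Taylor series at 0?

The factor cos(2*v**2/5 + v/5) is entire and contributes no finite singular point.
The polynomial part has no poles.
No finite singular points: the Taylor series at 0 converges everywhere.

The radius of convergence is infinite.


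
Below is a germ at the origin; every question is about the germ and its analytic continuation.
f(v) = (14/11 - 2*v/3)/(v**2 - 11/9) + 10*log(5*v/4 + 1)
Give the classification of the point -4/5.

The point is a logarithmic branch point.

The term (10)*log(1 - v/(-4/5)) has argument 1 - -4/5/(-4/5) = 0 at -4/5: a logarithmic (infinitely-sheeted) branch point; the remaining terms are analytic or single-valued there.


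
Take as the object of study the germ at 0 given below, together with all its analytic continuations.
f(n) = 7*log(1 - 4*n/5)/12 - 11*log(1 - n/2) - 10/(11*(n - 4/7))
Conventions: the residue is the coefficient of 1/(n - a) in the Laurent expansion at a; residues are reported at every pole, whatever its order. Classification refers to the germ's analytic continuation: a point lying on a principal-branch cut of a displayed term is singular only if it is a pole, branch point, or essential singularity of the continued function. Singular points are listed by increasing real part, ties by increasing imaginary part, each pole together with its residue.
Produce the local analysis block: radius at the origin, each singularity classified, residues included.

Radius of convergence at 0: 4/7.
At 4/7: a pole of order 1; residue -10/11.
At 5/4: a logarithmic branch point.
At 2: a logarithmic branch point.

Denominator factor (n - 4/7): pole of order 1 at 4/7, modulus 4/7.
Branch term (-11)*log(1 - n/(2)): its argument vanishes at n = 2, a logarithmic branch point, modulus 2.
Branch term (7/12)*log(1 - n/(5/4)): its argument vanishes at n = 5/4, a logarithmic branch point, modulus 5/4.
The radius of convergence is the smallest modulus among the singular points: 4/7.
The branch terms are analytic at 4/7 and contribute nothing to the residue; only the rational part matters.
At the order-1 pole 4/7 set g(n) = (n - (4/7))*(rational part) = -10/11.
Simple pole: residue = g(a) at a = 4/7, which is -10/11.
List the singular points by increasing real part (a conjugate pair: the negative imaginary part first).


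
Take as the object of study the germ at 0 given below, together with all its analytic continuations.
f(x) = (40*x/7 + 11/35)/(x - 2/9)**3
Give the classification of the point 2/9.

The point is a pole of order 3.

The denominator factor x - 2/9 vanishes at 2/9 and appears to the power 3; the numerator there equals 499/315, nonzero, and no other factor vanishes.
Hence a pole whose order is the multiplicity, 3.


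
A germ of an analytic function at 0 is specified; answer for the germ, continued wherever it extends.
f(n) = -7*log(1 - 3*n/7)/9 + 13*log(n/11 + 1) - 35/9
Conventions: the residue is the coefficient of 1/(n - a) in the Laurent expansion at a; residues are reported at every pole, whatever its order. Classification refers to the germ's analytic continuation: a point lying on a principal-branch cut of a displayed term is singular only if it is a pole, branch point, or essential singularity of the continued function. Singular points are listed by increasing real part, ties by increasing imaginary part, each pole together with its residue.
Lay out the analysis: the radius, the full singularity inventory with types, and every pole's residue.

Branch term (13)*log(1 - n/(-11)): its argument vanishes at n = -11, a logarithmic branch point, modulus 11.
Branch term (-7/9)*log(1 - n/(7/3)): its argument vanishes at n = 7/3, a logarithmic branch point, modulus 7/3.
The radius of convergence is the smallest modulus among the singular points: 7/3.
List the singular points by increasing real part (a conjugate pair: the negative imaginary part first).

Radius of convergence at 0: 7/3.
At -11: a logarithmic branch point.
At 7/3: a logarithmic branch point.


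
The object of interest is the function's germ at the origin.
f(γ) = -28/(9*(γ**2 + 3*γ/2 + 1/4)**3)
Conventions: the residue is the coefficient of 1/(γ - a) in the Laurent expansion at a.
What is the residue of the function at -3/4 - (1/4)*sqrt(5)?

The factor γ**2 + 3*γ/2 + 1/4 splits as (γ - a)(γ - a') with a = -3/4 - (1/4)*sqrt(5), a' = -3/4 + (1/4)*sqrt(5). At the order-3 pole a set g(γ) = (γ - a)^3*f(γ) = [-28/9] / (γ - a')^3.
Order-3 pole: residue = g''(a)/2; g''(-3/4 - (1/4)*sqrt(5)) = (3584/375)*sqrt(5), so the residue is (1792/375)*sqrt(5).

The residue is (1792/375)*sqrt(5).


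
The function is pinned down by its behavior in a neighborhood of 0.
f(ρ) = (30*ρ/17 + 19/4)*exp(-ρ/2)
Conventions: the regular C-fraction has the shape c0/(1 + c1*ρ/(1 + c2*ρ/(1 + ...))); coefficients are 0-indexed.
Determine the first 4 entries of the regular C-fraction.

Taylor coefficients (expand at 0): a_0 = 19/4, a_1 = -83/136, a_2 = -157/544, a_3 = 397/3264.
c0 = a_0 = 19/4. Peel one level at a time: if S = 1 + c*ρ/S' with S'(0) = 1, then c is the ρ-coefficient of S and S' = c*ρ/(S - 1).
S_1 = c0/f = 1 + (83/646)*ρ + (64489/834632)*ρ^2 + ...; c1 = 83/646.
S_2 = c1*ρ/(S_1 - 1) = 1 + (-64489/107236)*ρ + (139849/330672)*ρ^2 + ...; c2 = -64489/107236.
S_3 = c2*ρ/(S_2 - 1) = 1 + (45171227/64231044)*ρ + ...; c3 = 45171227/64231044.

The regular C-fraction coefficients are [19/4, 83/646, -64489/107236, 45171227/64231044].


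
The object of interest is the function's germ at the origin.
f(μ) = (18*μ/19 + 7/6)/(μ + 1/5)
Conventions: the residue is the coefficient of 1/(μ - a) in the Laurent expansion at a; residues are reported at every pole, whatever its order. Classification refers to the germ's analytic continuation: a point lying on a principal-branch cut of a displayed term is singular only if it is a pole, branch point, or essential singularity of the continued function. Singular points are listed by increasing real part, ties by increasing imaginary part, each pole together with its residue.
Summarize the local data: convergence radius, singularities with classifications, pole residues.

Denominator factor (μ + 1/5): pole of order 1 at -1/5, modulus 1/5.
The radius of convergence is the smallest modulus among the singular points: 1/5.
At the order-1 pole -1/5 set g(μ) = (μ - (-1/5))*f(μ) = 18*μ/19 + 7/6.
Simple pole: residue = g(a) at a = -1/5, which is 557/570.

Radius of convergence at 0: 1/5.
At -1/5: a pole of order 1; residue 557/570.


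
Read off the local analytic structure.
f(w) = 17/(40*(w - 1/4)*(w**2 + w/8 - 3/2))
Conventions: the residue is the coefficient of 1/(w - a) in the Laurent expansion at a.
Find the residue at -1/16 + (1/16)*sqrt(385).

The factor w**2 + w/8 - 3/2 splits as (w - a)(w - a') with a = -1/16 + (1/16)*sqrt(385), a' = -1/16 - (1/16)*sqrt(385). At the order-1 pole a set g(w) = (w - a)*f(w) = [17/(40*(w - 1/4))] / (w - a').
Simple pole: residue = g(a) at a = -1/16 + (1/16)*sqrt(385), which is 34/225 + (34/17325)*sqrt(385).

The residue is 34/225 + (34/17325)*sqrt(385).


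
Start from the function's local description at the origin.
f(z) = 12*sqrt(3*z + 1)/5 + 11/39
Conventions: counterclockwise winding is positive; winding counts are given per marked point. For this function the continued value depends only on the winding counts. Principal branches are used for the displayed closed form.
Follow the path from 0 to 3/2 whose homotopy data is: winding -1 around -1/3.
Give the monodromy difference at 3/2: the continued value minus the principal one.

Continued minus principal equals -(12/5)*sqrt(22).

The rational part is single-valued and drops out of the difference; each branch term changes only by its own monodromy.
(12/5)*sqrt(1 - z/(-1/3)): winding -1 is odd, the square root flips sign, contributing -2*(12/5)*sqrt(1 - (3/2)/(-1/3)) = -2*(12/5)*sqrt(11/2) = -(12/5)*sqrt(22).
Summing the contributions at z = 3/2 gives -(12/5)*sqrt(22).


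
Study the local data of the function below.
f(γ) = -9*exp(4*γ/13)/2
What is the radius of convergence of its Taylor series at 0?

The factor exp(4*γ/13) is entire and contributes no finite singular point.
The polynomial part has no poles.
No finite singular points: the Taylor series at 0 converges everywhere.

The radius of convergence is infinite.


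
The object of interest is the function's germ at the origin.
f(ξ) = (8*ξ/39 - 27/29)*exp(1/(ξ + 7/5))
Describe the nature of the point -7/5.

The exponent 1/(ξ - (-7/5)) has a pole at -7/5, so exp(1/(ξ - (-7/5))) takes every nonzero value near it: an essential singularity (not a pole of any order).

The point is an essential singularity.


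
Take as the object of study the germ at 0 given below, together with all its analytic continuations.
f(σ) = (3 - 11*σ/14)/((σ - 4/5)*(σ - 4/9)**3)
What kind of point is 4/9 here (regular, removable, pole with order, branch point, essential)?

The denominator factor σ - 4/9 vanishes at 4/9 and appears to the power 3; the numerator there equals 167/63, nonzero, and no other factor vanishes.
Hence a pole whose order is the multiplicity, 3.

The point is a pole of order 3.


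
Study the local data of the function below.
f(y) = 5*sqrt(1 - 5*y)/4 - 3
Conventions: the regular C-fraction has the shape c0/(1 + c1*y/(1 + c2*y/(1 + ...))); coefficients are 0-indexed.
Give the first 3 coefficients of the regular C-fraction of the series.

Taylor coefficients (expand at 0): a_0 = -7/4, a_1 = -25/8, a_2 = -125/32.
c0 = a_0 = -7/4. Peel one level at a time: if S = 1 + c*y/S' with S'(0) = 1, then c is the y-coefficient of S and S' = c*y/(S - 1).
S_1 = c0/f = 1 + (-25/14)*y + (375/392)*y^2 + ...; c1 = -25/14.
S_2 = c1*y/(S_1 - 1) = 1 + (15/28)*y + ...; c2 = 15/28.

The regular C-fraction coefficients are [-7/4, -25/14, 15/28].


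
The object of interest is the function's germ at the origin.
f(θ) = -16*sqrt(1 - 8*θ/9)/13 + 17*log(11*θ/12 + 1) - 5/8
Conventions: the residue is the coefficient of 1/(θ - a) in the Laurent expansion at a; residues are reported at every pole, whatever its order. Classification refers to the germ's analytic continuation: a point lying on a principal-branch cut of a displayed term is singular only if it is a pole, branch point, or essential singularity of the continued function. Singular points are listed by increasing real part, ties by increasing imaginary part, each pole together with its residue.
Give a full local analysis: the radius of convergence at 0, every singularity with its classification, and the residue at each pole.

Branch term (-16/13)*sqrt(1 - θ/(9/8)): its argument vanishes at θ = 9/8, a square-root branch point, modulus 9/8.
Branch term (17)*log(1 - θ/(-12/11)): its argument vanishes at θ = -12/11, a logarithmic branch point, modulus 12/11.
The radius of convergence is the smallest modulus among the singular points: 12/11.
List the singular points by increasing real part (a conjugate pair: the negative imaginary part first).

Radius of convergence at 0: 12/11.
At -12/11: a logarithmic branch point.
At 9/8: an algebraic (square-root) branch point.


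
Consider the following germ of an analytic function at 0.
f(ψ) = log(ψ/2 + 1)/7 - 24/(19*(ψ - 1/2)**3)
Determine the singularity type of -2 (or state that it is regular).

The term (1/7)*log(1 - ψ/(-2)) has argument 1 - -2/(-2) = 0 at -2: a logarithmic (infinitely-sheeted) branch point; the remaining terms are analytic or single-valued there.

The point is a logarithmic branch point.


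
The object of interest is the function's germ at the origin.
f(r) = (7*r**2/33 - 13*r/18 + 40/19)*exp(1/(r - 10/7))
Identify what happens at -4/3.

The point is a regular point.

There is no denominator, hence no pole anywhere.
The essential point of exp(1/(r - (10/7))) is 10/7, not -4/3.
So the germ continues analytically to -4/3.


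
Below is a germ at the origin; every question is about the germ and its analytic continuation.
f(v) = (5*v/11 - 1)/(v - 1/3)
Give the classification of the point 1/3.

The point is a pole of order 1.

The denominator factor v - 1/3 vanishes at 1/3 and appears to the power 1; the numerator there equals -28/33, nonzero, and no other factor vanishes.
Hence a pole whose order is the multiplicity, 1.


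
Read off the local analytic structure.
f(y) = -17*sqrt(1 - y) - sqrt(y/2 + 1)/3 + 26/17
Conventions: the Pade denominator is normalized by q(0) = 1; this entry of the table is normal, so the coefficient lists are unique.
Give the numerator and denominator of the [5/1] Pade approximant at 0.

The Pade approximant has numerator coefficients [-806/51, 1686953/83181, -163735/39144, -680341/1252608, -1310495/10020864, -2770321/80166912]; denominator coefficients [1, -9795/13048].

Taylor coefficients needed (expand at 0): a_0 = -806/51, a_1 = 101/12, a_2 = 205/96, a_3 = 407/384, a_4 = 4085/6144, a_5 = 11417/24576, a_6 = 22855/65536.
Write the denominator as Q(y) = 1 + q1*y. Requiring Q*f - P = O(y^7) with deg P <= 5 kills the coefficients of y^6..y^6 in Q*f:
  y^6: a_6 + q1*a_5 = 0, i.e. 22855/65536 + (11417/24576)*q1 = 0.
Solving this linear system: q1 = -9795/13048.
The numerator is Q*f truncated at degree 5: P0 = a_0 = -806/51; P1 = a_1 + q1*a_0 = 1686953/83181; P2 = a_2 + q1*a_1 = -163735/39144; P3 = a_3 + q1*a_2 = -680341/1252608; P4 = a_4 + q1*a_3 = -1310495/10020864; P5 = a_5 + q1*a_4 = -2770321/80166912.


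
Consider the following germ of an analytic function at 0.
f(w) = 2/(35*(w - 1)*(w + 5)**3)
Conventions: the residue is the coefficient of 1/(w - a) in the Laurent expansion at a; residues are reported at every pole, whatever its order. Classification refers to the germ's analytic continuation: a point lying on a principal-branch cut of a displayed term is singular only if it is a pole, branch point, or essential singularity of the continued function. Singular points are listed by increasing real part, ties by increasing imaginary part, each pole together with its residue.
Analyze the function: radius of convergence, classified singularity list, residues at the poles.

Denominator factor (w + 5)^3: pole of order 3 at -5, modulus 5.
Denominator factor (w - 1): pole of order 1 at 1, modulus 1.
The radius of convergence is the smallest modulus among the singular points: 1.
At the order-3 pole -5 set g(w) = (w - (-5))^3*f(w) = 2/(35*(w - 1)).
Order-3 pole: residue = g''(a)/2; g''(-5) = -1/1890, so the residue is -1/3780.
At the order-1 pole 1 set g(w) = (w - (1))*f(w) = 2/(35*(w + 5)**3).
Simple pole: residue = g(a) at a = 1, which is 1/3780.
List the singular points by increasing real part (a conjugate pair: the negative imaginary part first).

Radius of convergence at 0: 1.
At -5: a pole of order 3; residue -1/3780.
At 1: a pole of order 1; residue 1/3780.


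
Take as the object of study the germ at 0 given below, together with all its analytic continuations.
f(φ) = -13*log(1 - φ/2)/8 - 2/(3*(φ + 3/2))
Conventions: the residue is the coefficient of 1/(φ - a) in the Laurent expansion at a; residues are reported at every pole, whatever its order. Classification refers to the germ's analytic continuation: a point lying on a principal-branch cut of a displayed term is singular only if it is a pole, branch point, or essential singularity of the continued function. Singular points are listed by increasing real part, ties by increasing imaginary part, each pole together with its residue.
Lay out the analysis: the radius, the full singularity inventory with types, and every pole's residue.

Denominator factor (φ + 3/2): pole of order 1 at -3/2, modulus 3/2.
Branch term (-13/8)*log(1 - φ/(2)): its argument vanishes at φ = 2, a logarithmic branch point, modulus 2.
The radius of convergence is the smallest modulus among the singular points: 3/2.
The branch term is analytic at -3/2 and contributes nothing to the residue; only the rational part matters.
At the order-1 pole -3/2 set g(φ) = (φ - (-3/2))*(rational part) = -2/3.
Simple pole: residue = g(a) at a = -3/2, which is -2/3.
List the singular points by increasing real part (a conjugate pair: the negative imaginary part first).

Radius of convergence at 0: 3/2.
At -3/2: a pole of order 1; residue -2/3.
At 2: a logarithmic branch point.


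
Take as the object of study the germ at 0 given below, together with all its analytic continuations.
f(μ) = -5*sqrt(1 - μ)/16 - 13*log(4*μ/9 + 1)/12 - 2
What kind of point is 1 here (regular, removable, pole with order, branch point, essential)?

The term (-5/16)*sqrt(1 - μ/(1)) has argument 1 - 1/(1) = 0 at 1: a square-root (algebraic, two-sheeted) branch point; the remaining terms are analytic or single-valued there.

The point is an algebraic (square-root) branch point.


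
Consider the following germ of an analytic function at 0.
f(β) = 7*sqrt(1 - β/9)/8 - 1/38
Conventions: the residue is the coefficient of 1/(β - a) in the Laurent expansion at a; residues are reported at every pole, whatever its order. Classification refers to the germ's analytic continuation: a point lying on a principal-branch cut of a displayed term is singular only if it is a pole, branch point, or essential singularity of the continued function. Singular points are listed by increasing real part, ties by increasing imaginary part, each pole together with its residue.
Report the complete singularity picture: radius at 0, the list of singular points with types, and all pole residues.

Radius of convergence at 0: 9.
At 9: an algebraic (square-root) branch point.

Branch term (7/8)*sqrt(1 - β/(9)): its argument vanishes at β = 9, a square-root branch point, modulus 9.
The radius of convergence is the smallest modulus among the singular points: 9.


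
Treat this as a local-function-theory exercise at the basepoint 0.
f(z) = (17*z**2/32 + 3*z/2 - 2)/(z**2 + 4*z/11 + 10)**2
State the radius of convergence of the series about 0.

The radius of convergence is sqrt(10).

Denominator factor (z**2 + 4*z/11 + 10)^2: discriminant -4824/121, complex-conjugate roots (-2/11) + ((3/11)*sqrt(134))*i and (-2/11) - ((3/11)*sqrt(134))*i; poles of order 2, moduli sqrt(10) and sqrt(10).
The radius of convergence is the smallest modulus among the singular points: sqrt(10).


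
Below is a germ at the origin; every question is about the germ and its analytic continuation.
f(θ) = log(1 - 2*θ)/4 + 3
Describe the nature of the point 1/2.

The point is a logarithmic branch point.

The term (1/4)*log(1 - θ/(1/2)) has argument 1 - 1/2/(1/2) = 0 at 1/2: a logarithmic (infinitely-sheeted) branch point; the remaining terms are analytic or single-valued there.


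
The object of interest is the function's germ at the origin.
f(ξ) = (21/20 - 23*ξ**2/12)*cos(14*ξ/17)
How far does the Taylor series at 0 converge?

The factor cos(14*ξ/17) is entire and contributes no finite singular point.
The polynomial part has no poles.
No finite singular points: the Taylor series at 0 converges everywhere.

The radius of convergence is infinite.


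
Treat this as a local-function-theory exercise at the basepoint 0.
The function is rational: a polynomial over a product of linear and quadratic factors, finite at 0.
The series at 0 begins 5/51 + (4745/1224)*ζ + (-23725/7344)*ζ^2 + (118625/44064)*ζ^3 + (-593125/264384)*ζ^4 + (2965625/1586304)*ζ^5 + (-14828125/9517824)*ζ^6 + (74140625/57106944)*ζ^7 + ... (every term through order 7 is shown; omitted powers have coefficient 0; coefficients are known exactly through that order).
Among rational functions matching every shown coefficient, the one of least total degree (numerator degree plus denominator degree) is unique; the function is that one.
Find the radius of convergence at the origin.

No rational of total degree below 2 reproduces all 8 coefficients; solving the [1/1] Pade equations on them gives f(ζ) = (19*ζ/4 + 2/17)/(ζ + 6/5), whose expansion matches every shown term.
Denominator factor (ζ + 6/5): pole of order 1 at -6/5, modulus 6/5.
The radius of convergence is the smallest modulus among the singular points: 6/5.

The radius of convergence is 6/5.


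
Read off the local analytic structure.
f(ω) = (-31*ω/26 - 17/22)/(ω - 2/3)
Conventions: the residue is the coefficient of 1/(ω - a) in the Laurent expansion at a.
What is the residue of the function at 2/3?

At the order-1 pole 2/3 set g(ω) = (ω - (2/3))*f(ω) = -31*ω/26 - 17/22.
Simple pole: residue = g(a) at a = 2/3, which is -1345/858.

The residue is -1345/858.


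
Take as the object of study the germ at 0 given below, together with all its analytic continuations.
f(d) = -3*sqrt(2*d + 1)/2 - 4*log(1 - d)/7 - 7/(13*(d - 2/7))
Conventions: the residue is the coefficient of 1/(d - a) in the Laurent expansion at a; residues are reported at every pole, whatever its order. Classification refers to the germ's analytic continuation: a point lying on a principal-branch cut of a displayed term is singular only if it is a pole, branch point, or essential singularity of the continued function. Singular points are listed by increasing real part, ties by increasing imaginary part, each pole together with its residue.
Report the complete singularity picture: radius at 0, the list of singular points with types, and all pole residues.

Denominator factor (d - 2/7): pole of order 1 at 2/7, modulus 2/7.
Branch term (-3/2)*sqrt(1 - d/(-1/2)): its argument vanishes at d = -1/2, a square-root branch point, modulus 1/2.
Branch term (-4/7)*log(1 - d/(1)): its argument vanishes at d = 1, a logarithmic branch point, modulus 1.
The radius of convergence is the smallest modulus among the singular points: 2/7.
The branch terms are analytic at 2/7 and contribute nothing to the residue; only the rational part matters.
At the order-1 pole 2/7 set g(d) = (d - (2/7))*(rational part) = -7/13.
Simple pole: residue = g(a) at a = 2/7, which is -7/13.
List the singular points by increasing real part (a conjugate pair: the negative imaginary part first).

Radius of convergence at 0: 2/7.
At -1/2: an algebraic (square-root) branch point.
At 2/7: a pole of order 1; residue -7/13.
At 1: a logarithmic branch point.


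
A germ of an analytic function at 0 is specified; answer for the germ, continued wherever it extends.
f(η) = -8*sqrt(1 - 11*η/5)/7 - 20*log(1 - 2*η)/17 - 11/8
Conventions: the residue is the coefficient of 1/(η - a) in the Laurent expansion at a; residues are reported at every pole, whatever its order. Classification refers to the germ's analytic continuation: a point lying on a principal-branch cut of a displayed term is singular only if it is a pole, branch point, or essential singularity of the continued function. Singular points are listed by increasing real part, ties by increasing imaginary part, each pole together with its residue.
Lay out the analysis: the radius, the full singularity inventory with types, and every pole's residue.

Branch term (-20/17)*log(1 - η/(1/2)): its argument vanishes at η = 1/2, a logarithmic branch point, modulus 1/2.
Branch term (-8/7)*sqrt(1 - η/(5/11)): its argument vanishes at η = 5/11, a square-root branch point, modulus 5/11.
The radius of convergence is the smallest modulus among the singular points: 5/11.
List the singular points by increasing real part (a conjugate pair: the negative imaginary part first).

Radius of convergence at 0: 5/11.
At 5/11: an algebraic (square-root) branch point.
At 1/2: a logarithmic branch point.


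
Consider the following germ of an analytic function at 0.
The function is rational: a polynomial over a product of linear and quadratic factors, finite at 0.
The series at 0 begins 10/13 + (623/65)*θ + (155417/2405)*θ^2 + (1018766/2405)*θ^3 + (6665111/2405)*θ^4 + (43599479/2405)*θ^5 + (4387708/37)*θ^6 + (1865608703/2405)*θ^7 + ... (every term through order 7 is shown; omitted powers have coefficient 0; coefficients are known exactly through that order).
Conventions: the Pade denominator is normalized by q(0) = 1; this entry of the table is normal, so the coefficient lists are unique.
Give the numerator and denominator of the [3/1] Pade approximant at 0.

The Pade approximant has numerator coefficients [10/13, 150717834/33109895, 670868823/350018890, 2012606469/2450132230]; denominator coefficients [1, -6665111/1018766].

Taylor coefficients needed (read off): a_0 = 10/13, a_1 = 623/65, a_2 = 155417/2405, a_3 = 1018766/2405, a_4 = 6665111/2405.
Write the denominator as Q(θ) = 1 + q1*θ. Requiring Q*f - P = O(θ^5) with deg P <= 3 kills the coefficients of θ^4..θ^4 in Q*f:
  θ^4: a_4 + q1*a_3 = 0, i.e. 6665111/2405 + (1018766/2405)*q1 = 0.
Solving this linear system: q1 = -6665111/1018766.
The numerator is Q*f truncated at degree 3: P0 = a_0 = 10/13; P1 = a_1 + q1*a_0 = 150717834/33109895; P2 = a_2 + q1*a_1 = 670868823/350018890; P3 = a_3 + q1*a_2 = 2012606469/2450132230.


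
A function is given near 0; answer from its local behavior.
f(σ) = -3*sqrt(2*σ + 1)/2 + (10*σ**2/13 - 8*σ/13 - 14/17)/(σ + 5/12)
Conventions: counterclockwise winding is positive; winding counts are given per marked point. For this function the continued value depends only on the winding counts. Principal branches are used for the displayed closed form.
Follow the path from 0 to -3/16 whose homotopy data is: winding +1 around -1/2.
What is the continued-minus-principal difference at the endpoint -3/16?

The rational part is single-valued and drops out of the difference; each branch term changes only by its own monodromy.
(-3/2)*sqrt(1 - σ/(-1/2)): winding +1 is odd, the square root flips sign, contributing -2*(-3/2)*sqrt(1 - (-3/16)/(-1/2)) = -2*(-3/2)*sqrt(5/8) = (3/4)*sqrt(10).
Summing the contributions at σ = -3/16 gives (3/4)*sqrt(10).

Continued minus principal equals (3/4)*sqrt(10).


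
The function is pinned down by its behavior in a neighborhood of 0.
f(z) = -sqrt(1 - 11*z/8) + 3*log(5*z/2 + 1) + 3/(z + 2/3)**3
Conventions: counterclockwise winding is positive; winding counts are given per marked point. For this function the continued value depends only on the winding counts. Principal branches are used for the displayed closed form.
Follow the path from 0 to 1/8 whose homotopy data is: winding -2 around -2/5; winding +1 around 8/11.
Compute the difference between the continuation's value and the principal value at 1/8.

Continued minus principal equals ((1/4)*sqrt(53)) - ((12)*pi)*i.

The rational part is single-valued and drops out of the difference; each branch term changes only by its own monodromy.
(3)*log(1 - z/(-2/5)): each positive loop around -2/5 adds 2*pi*i to the log, so winding -2 contributes (3)*(-2)*2*pi*i = -(12)*pi*i.
(-1)*sqrt(1 - z/(8/11)): winding +1 is odd, the square root flips sign, contributing -2*(-1)*sqrt(1 - (1/8)/(8/11)) = -2*(-1)*sqrt(53/64) = (1/4)*sqrt(53).
Summing the contributions at z = 1/8 gives ((1/4)*sqrt(53)) - ((12)*pi)*i.


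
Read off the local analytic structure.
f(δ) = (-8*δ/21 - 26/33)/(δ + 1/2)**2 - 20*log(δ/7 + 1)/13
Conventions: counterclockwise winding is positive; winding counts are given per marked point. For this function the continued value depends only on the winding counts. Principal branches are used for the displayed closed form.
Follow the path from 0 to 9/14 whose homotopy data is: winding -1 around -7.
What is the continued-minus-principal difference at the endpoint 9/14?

Continued minus principal equals (40/13)*pi*i.

The rational part is single-valued and drops out of the difference; each branch term changes only by its own monodromy.
(-20/13)*log(1 - δ/(-7)): each positive loop around -7 adds 2*pi*i to the log, so winding -1 contributes (-20/13)*(-1)*2*pi*i = (40/13)*pi*i.
Summing the contributions at δ = 9/14 gives (40/13)*pi*i.


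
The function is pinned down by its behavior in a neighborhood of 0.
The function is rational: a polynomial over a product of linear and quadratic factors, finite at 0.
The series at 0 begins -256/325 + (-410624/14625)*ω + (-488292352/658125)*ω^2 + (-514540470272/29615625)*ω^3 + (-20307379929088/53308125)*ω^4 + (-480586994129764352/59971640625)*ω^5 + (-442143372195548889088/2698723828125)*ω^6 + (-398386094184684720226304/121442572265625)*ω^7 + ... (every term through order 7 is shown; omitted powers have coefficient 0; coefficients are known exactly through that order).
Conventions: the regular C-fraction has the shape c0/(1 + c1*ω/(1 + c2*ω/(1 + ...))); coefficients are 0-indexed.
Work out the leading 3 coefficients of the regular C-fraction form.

Taylor coefficients (read off): a_0 = -256/325, a_1 = -410624/14625, a_2 = -488292352/658125.
c0 = a_0 = -256/325. Peel one level at a time: if S = 1 + c*ω/S' with S'(0) = 1, then c is the ω-coefficient of S and S' = c*ω/(S - 1).
S_1 = c0/f = 1 + (-1604/45)*ω + (73936/225)*ω^2 + ...; c1 = -1604/45.
S_2 = c1*ω/(S_1 - 1) = 1 + (18484/2005)*ω + ...; c2 = 18484/2005.

The regular C-fraction coefficients are [-256/325, -1604/45, 18484/2005].


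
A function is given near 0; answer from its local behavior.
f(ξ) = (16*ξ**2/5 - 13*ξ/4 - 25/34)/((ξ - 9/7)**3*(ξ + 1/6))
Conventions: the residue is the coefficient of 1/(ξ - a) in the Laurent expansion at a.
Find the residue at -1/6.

The residue is 659589/19293385.

At the order-1 pole -1/6 set g(ξ) = (ξ - (-1/6))*f(ξ) = (16*ξ**2/5 - 13*ξ/4 - 25/34)/(ξ - 9/7)**3.
Simple pole: residue = g(a) at a = -1/6, which is 659589/19293385.


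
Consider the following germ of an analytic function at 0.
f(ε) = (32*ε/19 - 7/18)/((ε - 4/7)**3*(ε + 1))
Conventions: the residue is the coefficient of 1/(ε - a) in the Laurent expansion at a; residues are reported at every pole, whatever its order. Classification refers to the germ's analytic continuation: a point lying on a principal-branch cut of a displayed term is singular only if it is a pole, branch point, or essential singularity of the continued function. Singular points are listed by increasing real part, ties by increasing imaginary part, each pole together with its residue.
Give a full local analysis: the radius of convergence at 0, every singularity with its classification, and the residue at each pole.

Radius of convergence at 0: 4/7.
At -1: a pole of order 1; residue 243187/455202.
At 4/7: a pole of order 3; residue -243187/455202.

Denominator factor (ε - 4/7)^3: pole of order 3 at 4/7, modulus 4/7.
Denominator factor (ε + 1): pole of order 1 at -1, modulus 1.
The radius of convergence is the smallest modulus among the singular points: 4/7.
At the order-1 pole -1 set g(ε) = (ε - (-1))*f(ε) = (32*ε/19 - 7/18)/(ε - 4/7)**3.
Simple pole: residue = g(a) at a = -1, which is 243187/455202.
At the order-3 pole 4/7 set g(ε) = (ε - (4/7))^3*f(ε) = (32*ε/19 - 7/18)/(ε + 1).
Order-3 pole: residue = g''(a)/2; g''(4/7) = -243187/227601, so the residue is -243187/455202.
List the singular points by increasing real part (a conjugate pair: the negative imaginary part first).


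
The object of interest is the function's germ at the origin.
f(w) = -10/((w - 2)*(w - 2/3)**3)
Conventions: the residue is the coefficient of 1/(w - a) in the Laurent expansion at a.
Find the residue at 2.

At the order-1 pole 2 set g(w) = (w - (2))*f(w) = -10/(w - 2/3)**3.
Simple pole: residue = g(a) at a = 2, which is -135/32.

The residue is -135/32.


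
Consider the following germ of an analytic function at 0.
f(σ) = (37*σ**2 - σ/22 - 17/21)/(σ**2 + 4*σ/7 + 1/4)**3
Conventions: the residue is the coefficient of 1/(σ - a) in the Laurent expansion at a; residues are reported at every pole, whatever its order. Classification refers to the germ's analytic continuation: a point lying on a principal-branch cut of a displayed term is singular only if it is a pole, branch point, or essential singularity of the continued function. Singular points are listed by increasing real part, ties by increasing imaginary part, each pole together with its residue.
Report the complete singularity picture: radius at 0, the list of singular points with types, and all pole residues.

Radius of convergence at 0: 1/2.
At (-2/7) - ((1/14)*sqrt(33))*i: a pole of order 3; residue ((9540545/790614)*sqrt(33))*i.
At (-2/7) + ((1/14)*sqrt(33))*i: a pole of order 3; residue -((9540545/790614)*sqrt(33))*i.


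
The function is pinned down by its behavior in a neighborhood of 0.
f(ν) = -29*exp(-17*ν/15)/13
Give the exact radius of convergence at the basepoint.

The radius of convergence is infinite.

The factor exp(-17*ν/15) is entire and contributes no finite singular point.
The polynomial part has no poles.
No finite singular points: the Taylor series at 0 converges everywhere.


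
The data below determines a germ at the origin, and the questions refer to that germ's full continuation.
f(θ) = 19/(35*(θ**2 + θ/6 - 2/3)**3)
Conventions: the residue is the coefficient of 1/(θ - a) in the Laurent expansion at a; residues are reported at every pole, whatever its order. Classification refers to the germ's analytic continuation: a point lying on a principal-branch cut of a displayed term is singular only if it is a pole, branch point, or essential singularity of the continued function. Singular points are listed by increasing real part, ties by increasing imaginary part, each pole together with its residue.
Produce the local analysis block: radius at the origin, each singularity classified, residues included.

Radius of convergence at 0: -1/12 + (1/12)*sqrt(97).
At -1/12 - (1/12)*sqrt(97): a pole of order 3; residue -(886464/31943555)*sqrt(97).
At -1/12 + (1/12)*sqrt(97): a pole of order 3; residue (886464/31943555)*sqrt(97).

Denominator factor (θ**2 + θ/6 - 2/3)^3: discriminant 97/36, real irrational roots -1/12 + (1/12)*sqrt(97) and -1/12 - (1/12)*sqrt(97); poles of order 3, moduli -1/12 + (1/12)*sqrt(97) and 1/12 + (1/12)*sqrt(97).
The radius of convergence is the smallest modulus among the singular points: -1/12 + (1/12)*sqrt(97).
The factor θ**2 + θ/6 - 2/3 splits as (θ - a)(θ - a') with a = -1/12 - (1/12)*sqrt(97), a' = -1/12 + (1/12)*sqrt(97). At the order-3 pole a set g(θ) = (θ - a)^3*f(θ) = [19/35] / (θ - a')^3.
Order-3 pole: residue = g''(a)/2; g''(-1/12 - (1/12)*sqrt(97)) = -(1772928/31943555)*sqrt(97), so the residue is -(886464/31943555)*sqrt(97).
The factor θ**2 + θ/6 - 2/3 splits as (θ - a)(θ - a') with a = -1/12 + (1/12)*sqrt(97), a' = -1/12 - (1/12)*sqrt(97). At the order-3 pole a set g(θ) = (θ - a)^3*f(θ) = [19/35] / (θ - a')^3.
Order-3 pole: residue = g''(a)/2; g''(-1/12 + (1/12)*sqrt(97)) = (1772928/31943555)*sqrt(97), so the residue is (886464/31943555)*sqrt(97).
List the singular points by increasing real part (a conjugate pair: the negative imaginary part first).


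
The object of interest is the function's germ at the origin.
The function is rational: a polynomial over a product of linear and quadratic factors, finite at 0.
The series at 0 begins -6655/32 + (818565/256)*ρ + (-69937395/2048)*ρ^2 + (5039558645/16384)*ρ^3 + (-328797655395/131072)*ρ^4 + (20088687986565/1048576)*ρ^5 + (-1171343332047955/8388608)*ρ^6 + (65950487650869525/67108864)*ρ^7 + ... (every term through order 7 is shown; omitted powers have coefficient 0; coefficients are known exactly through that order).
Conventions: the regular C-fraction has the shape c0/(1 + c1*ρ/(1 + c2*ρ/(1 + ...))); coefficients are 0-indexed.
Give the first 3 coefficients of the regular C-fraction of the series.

The regular C-fraction coefficients are [-6655/32, 123/8, -385/82].

Taylor coefficients (read off): a_0 = -6655/32, a_1 = 818565/256, a_2 = -69937395/2048.
c0 = a_0 = -6655/32. Peel one level at a time: if S = 1 + c*ρ/S' with S'(0) = 1, then c is the ρ-coefficient of S and S' = c*ρ/(S - 1).
S_1 = c0/f = 1 + (123/8)*ρ + (1155/16)*ρ^2 + ...; c1 = 123/8.
S_2 = c1*ρ/(S_1 - 1) = 1 + (-385/82)*ρ + ...; c2 = -385/82.


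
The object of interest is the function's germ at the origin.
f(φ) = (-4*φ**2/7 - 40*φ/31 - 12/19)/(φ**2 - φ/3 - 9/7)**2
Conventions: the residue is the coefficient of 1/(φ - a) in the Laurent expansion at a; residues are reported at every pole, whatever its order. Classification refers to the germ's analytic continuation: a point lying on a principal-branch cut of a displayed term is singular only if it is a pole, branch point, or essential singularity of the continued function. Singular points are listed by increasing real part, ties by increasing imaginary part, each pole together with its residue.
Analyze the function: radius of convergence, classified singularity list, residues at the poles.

Denominator factor (φ**2 - φ/3 - 9/7)^2: discriminant 331/63, real irrational roots 1/6 + (1/42)*sqrt(2317) and 1/6 - (1/42)*sqrt(2317); poles of order 2, moduli 1/6 + (1/42)*sqrt(2317) and -1/6 + (1/42)*sqrt(2317).
The radius of convergence is the smallest modulus among the singular points: -1/6 + (1/42)*sqrt(2317).
The factor φ**2 - φ/3 - 9/7 splits as (φ - a)(φ - a') with a = 1/6 - (1/42)*sqrt(2317), a' = 1/6 + (1/42)*sqrt(2317). At the order-2 pole a set g(φ) = (φ - a)^2*f(φ) = [-4*φ**2/7 - 40*φ/31 - 12/19] / (φ - a')^2.
Order-2 pole: residue = g'(a); g'(1/6 - (1/42)*sqrt(2317)) = -(174456/451720003)*sqrt(2317), so the residue is -(174456/451720003)*sqrt(2317).
The factor φ**2 - φ/3 - 9/7 splits as (φ - a)(φ - a') with a = 1/6 + (1/42)*sqrt(2317), a' = 1/6 - (1/42)*sqrt(2317). At the order-2 pole a set g(φ) = (φ - a)^2*f(φ) = [-4*φ**2/7 - 40*φ/31 - 12/19] / (φ - a')^2.
Order-2 pole: residue = g'(a); g'(1/6 + (1/42)*sqrt(2317)) = (174456/451720003)*sqrt(2317), so the residue is (174456/451720003)*sqrt(2317).
List the singular points by increasing real part (a conjugate pair: the negative imaginary part first).

Radius of convergence at 0: -1/6 + (1/42)*sqrt(2317).
At 1/6 - (1/42)*sqrt(2317): a pole of order 2; residue -(174456/451720003)*sqrt(2317).
At 1/6 + (1/42)*sqrt(2317): a pole of order 2; residue (174456/451720003)*sqrt(2317).


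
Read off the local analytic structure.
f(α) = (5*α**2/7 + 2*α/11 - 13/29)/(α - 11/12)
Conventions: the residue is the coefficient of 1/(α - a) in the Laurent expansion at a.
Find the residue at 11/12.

The residue is 9313/29232.

At the order-1 pole 11/12 set g(α) = (α - (11/12))*f(α) = 5*α**2/7 + 2*α/11 - 13/29.
Simple pole: residue = g(a) at a = 11/12, which is 9313/29232.
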